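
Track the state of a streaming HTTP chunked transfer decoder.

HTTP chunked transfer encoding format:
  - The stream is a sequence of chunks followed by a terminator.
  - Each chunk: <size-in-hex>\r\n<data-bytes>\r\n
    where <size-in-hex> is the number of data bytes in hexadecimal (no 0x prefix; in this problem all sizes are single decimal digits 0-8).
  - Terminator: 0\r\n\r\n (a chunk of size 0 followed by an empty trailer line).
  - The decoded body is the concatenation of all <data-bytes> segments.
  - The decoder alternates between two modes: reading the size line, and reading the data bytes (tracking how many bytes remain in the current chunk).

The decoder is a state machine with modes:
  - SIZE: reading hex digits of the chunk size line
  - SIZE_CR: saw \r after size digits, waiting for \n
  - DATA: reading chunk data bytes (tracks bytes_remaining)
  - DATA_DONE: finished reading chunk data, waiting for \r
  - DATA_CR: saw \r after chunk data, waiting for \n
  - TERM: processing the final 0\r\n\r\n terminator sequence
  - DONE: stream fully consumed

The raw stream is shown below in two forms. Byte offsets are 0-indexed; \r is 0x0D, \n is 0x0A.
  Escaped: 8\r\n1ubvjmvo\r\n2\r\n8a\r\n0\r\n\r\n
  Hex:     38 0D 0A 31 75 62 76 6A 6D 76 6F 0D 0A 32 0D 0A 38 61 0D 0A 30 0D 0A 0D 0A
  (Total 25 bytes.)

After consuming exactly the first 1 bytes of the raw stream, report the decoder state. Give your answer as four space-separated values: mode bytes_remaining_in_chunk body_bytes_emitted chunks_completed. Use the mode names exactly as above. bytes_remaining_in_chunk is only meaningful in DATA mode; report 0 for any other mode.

Answer: SIZE 0 0 0

Derivation:
Byte 0 = '8': mode=SIZE remaining=0 emitted=0 chunks_done=0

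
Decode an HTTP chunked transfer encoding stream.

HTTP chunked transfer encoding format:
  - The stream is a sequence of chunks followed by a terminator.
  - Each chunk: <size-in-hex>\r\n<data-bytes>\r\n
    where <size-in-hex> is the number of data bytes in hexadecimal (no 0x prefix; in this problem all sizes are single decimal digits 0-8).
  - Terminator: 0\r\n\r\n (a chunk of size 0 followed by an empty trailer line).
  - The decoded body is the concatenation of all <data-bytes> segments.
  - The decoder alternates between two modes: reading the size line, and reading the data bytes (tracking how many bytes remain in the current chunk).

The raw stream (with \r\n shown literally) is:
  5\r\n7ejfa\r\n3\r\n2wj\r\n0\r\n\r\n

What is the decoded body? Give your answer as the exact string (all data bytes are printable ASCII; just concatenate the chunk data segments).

Chunk 1: stream[0..1]='5' size=0x5=5, data at stream[3..8]='7ejfa' -> body[0..5], body so far='7ejfa'
Chunk 2: stream[10..11]='3' size=0x3=3, data at stream[13..16]='2wj' -> body[5..8], body so far='7ejfa2wj'
Chunk 3: stream[18..19]='0' size=0 (terminator). Final body='7ejfa2wj' (8 bytes)

Answer: 7ejfa2wj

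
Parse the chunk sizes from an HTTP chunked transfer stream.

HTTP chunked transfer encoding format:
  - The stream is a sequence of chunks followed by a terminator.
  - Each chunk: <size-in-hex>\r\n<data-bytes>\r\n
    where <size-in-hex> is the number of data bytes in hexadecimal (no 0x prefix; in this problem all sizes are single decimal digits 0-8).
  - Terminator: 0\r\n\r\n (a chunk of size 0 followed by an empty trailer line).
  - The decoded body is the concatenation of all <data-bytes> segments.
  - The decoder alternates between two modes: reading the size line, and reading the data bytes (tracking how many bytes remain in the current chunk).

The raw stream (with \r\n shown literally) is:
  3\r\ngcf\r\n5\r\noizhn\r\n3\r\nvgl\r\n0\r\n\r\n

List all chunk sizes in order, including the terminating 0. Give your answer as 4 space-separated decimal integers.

Chunk 1: stream[0..1]='3' size=0x3=3, data at stream[3..6]='gcf' -> body[0..3], body so far='gcf'
Chunk 2: stream[8..9]='5' size=0x5=5, data at stream[11..16]='oizhn' -> body[3..8], body so far='gcfoizhn'
Chunk 3: stream[18..19]='3' size=0x3=3, data at stream[21..24]='vgl' -> body[8..11], body so far='gcfoizhnvgl'
Chunk 4: stream[26..27]='0' size=0 (terminator). Final body='gcfoizhnvgl' (11 bytes)

Answer: 3 5 3 0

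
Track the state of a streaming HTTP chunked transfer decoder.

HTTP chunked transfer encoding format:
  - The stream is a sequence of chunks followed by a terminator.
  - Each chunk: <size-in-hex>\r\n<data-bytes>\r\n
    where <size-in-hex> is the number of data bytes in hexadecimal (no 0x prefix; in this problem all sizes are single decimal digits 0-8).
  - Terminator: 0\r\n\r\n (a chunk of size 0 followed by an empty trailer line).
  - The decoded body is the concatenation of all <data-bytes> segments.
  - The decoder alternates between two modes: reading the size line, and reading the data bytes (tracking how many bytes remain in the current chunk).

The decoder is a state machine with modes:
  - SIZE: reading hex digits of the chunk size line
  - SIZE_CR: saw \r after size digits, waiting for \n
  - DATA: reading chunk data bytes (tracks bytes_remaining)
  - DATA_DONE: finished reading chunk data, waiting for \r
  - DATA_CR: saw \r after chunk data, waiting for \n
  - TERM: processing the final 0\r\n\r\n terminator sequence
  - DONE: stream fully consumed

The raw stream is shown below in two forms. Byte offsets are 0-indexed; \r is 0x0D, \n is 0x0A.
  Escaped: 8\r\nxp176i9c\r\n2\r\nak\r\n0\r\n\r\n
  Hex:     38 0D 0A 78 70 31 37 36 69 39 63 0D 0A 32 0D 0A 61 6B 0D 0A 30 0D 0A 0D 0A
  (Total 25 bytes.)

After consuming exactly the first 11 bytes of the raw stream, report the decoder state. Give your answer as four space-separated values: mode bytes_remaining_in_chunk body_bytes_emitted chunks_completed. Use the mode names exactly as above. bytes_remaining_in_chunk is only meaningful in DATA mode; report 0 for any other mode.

Byte 0 = '8': mode=SIZE remaining=0 emitted=0 chunks_done=0
Byte 1 = 0x0D: mode=SIZE_CR remaining=0 emitted=0 chunks_done=0
Byte 2 = 0x0A: mode=DATA remaining=8 emitted=0 chunks_done=0
Byte 3 = 'x': mode=DATA remaining=7 emitted=1 chunks_done=0
Byte 4 = 'p': mode=DATA remaining=6 emitted=2 chunks_done=0
Byte 5 = '1': mode=DATA remaining=5 emitted=3 chunks_done=0
Byte 6 = '7': mode=DATA remaining=4 emitted=4 chunks_done=0
Byte 7 = '6': mode=DATA remaining=3 emitted=5 chunks_done=0
Byte 8 = 'i': mode=DATA remaining=2 emitted=6 chunks_done=0
Byte 9 = '9': mode=DATA remaining=1 emitted=7 chunks_done=0
Byte 10 = 'c': mode=DATA_DONE remaining=0 emitted=8 chunks_done=0

Answer: DATA_DONE 0 8 0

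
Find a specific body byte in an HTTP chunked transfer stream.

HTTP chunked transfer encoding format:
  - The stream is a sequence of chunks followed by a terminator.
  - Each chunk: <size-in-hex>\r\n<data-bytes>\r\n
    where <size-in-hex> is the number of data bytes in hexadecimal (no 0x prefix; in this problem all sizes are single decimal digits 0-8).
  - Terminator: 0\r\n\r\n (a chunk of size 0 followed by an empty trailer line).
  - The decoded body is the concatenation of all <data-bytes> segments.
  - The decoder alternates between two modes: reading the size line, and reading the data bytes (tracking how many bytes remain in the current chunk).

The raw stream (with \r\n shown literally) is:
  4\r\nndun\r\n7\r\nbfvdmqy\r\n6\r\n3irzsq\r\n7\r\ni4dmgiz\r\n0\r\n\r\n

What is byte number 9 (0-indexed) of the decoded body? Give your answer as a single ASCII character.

Chunk 1: stream[0..1]='4' size=0x4=4, data at stream[3..7]='ndun' -> body[0..4], body so far='ndun'
Chunk 2: stream[9..10]='7' size=0x7=7, data at stream[12..19]='bfvdmqy' -> body[4..11], body so far='ndunbfvdmqy'
Chunk 3: stream[21..22]='6' size=0x6=6, data at stream[24..30]='3irzsq' -> body[11..17], body so far='ndunbfvdmqy3irzsq'
Chunk 4: stream[32..33]='7' size=0x7=7, data at stream[35..42]='i4dmgiz' -> body[17..24], body so far='ndunbfvdmqy3irzsqi4dmgiz'
Chunk 5: stream[44..45]='0' size=0 (terminator). Final body='ndunbfvdmqy3irzsqi4dmgiz' (24 bytes)
Body byte 9 = 'q'

Answer: q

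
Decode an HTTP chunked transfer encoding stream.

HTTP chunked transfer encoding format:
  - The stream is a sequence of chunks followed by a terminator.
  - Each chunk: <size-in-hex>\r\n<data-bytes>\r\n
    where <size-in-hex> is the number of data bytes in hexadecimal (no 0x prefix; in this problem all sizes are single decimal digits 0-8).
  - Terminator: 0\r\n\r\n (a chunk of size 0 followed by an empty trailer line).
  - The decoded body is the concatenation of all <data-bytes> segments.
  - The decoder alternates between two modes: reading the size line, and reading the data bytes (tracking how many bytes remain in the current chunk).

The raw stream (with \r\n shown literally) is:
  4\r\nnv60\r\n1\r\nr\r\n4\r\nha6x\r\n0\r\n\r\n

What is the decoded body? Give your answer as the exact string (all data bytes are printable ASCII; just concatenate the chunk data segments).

Answer: nv60rha6x

Derivation:
Chunk 1: stream[0..1]='4' size=0x4=4, data at stream[3..7]='nv60' -> body[0..4], body so far='nv60'
Chunk 2: stream[9..10]='1' size=0x1=1, data at stream[12..13]='r' -> body[4..5], body so far='nv60r'
Chunk 3: stream[15..16]='4' size=0x4=4, data at stream[18..22]='ha6x' -> body[5..9], body so far='nv60rha6x'
Chunk 4: stream[24..25]='0' size=0 (terminator). Final body='nv60rha6x' (9 bytes)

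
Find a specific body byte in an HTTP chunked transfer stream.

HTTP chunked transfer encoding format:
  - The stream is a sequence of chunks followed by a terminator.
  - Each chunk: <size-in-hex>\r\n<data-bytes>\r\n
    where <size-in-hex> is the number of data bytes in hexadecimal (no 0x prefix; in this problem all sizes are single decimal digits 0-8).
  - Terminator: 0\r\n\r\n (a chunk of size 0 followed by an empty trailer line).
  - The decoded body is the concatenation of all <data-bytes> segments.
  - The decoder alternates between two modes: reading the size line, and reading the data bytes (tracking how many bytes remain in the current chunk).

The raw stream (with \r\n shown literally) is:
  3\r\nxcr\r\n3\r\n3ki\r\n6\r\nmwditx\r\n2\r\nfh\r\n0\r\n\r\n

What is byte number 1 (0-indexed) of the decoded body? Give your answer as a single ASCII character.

Chunk 1: stream[0..1]='3' size=0x3=3, data at stream[3..6]='xcr' -> body[0..3], body so far='xcr'
Chunk 2: stream[8..9]='3' size=0x3=3, data at stream[11..14]='3ki' -> body[3..6], body so far='xcr3ki'
Chunk 3: stream[16..17]='6' size=0x6=6, data at stream[19..25]='mwditx' -> body[6..12], body so far='xcr3kimwditx'
Chunk 4: stream[27..28]='2' size=0x2=2, data at stream[30..32]='fh' -> body[12..14], body so far='xcr3kimwditxfh'
Chunk 5: stream[34..35]='0' size=0 (terminator). Final body='xcr3kimwditxfh' (14 bytes)
Body byte 1 = 'c'

Answer: c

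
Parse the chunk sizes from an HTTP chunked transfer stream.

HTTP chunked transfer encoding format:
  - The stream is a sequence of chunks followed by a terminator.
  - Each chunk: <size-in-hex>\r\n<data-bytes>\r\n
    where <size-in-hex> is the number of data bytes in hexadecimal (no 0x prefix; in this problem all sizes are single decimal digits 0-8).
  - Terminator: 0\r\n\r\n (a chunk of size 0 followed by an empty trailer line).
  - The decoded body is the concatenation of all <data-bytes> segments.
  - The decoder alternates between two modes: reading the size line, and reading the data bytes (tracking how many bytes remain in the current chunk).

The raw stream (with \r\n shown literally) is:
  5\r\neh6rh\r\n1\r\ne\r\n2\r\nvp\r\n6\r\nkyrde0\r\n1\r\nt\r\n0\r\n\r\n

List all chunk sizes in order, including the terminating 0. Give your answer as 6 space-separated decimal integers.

Chunk 1: stream[0..1]='5' size=0x5=5, data at stream[3..8]='eh6rh' -> body[0..5], body so far='eh6rh'
Chunk 2: stream[10..11]='1' size=0x1=1, data at stream[13..14]='e' -> body[5..6], body so far='eh6rhe'
Chunk 3: stream[16..17]='2' size=0x2=2, data at stream[19..21]='vp' -> body[6..8], body so far='eh6rhevp'
Chunk 4: stream[23..24]='6' size=0x6=6, data at stream[26..32]='kyrde0' -> body[8..14], body so far='eh6rhevpkyrde0'
Chunk 5: stream[34..35]='1' size=0x1=1, data at stream[37..38]='t' -> body[14..15], body so far='eh6rhevpkyrde0t'
Chunk 6: stream[40..41]='0' size=0 (terminator). Final body='eh6rhevpkyrde0t' (15 bytes)

Answer: 5 1 2 6 1 0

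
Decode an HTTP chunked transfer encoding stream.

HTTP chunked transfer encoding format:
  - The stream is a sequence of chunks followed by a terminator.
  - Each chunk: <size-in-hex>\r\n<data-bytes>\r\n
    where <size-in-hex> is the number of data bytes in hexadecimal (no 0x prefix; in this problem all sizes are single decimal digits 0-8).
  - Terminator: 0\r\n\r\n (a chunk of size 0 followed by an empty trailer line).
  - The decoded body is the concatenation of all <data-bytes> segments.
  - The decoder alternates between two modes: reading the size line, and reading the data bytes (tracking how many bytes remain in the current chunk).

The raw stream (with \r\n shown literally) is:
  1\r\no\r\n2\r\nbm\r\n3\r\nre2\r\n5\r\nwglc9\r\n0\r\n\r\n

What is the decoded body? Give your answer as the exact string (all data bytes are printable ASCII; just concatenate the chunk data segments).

Answer: obmre2wglc9

Derivation:
Chunk 1: stream[0..1]='1' size=0x1=1, data at stream[3..4]='o' -> body[0..1], body so far='o'
Chunk 2: stream[6..7]='2' size=0x2=2, data at stream[9..11]='bm' -> body[1..3], body so far='obm'
Chunk 3: stream[13..14]='3' size=0x3=3, data at stream[16..19]='re2' -> body[3..6], body so far='obmre2'
Chunk 4: stream[21..22]='5' size=0x5=5, data at stream[24..29]='wglc9' -> body[6..11], body so far='obmre2wglc9'
Chunk 5: stream[31..32]='0' size=0 (terminator). Final body='obmre2wglc9' (11 bytes)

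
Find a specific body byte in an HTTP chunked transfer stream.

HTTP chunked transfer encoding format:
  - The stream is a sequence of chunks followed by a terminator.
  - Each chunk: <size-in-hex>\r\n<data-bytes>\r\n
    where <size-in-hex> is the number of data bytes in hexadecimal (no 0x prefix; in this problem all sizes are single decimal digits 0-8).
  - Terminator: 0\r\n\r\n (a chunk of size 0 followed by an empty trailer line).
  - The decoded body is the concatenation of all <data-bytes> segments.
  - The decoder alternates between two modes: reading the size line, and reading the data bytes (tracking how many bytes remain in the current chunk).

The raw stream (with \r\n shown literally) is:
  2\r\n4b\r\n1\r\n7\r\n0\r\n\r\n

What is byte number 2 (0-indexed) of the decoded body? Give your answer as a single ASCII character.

Answer: 7

Derivation:
Chunk 1: stream[0..1]='2' size=0x2=2, data at stream[3..5]='4b' -> body[0..2], body so far='4b'
Chunk 2: stream[7..8]='1' size=0x1=1, data at stream[10..11]='7' -> body[2..3], body so far='4b7'
Chunk 3: stream[13..14]='0' size=0 (terminator). Final body='4b7' (3 bytes)
Body byte 2 = '7'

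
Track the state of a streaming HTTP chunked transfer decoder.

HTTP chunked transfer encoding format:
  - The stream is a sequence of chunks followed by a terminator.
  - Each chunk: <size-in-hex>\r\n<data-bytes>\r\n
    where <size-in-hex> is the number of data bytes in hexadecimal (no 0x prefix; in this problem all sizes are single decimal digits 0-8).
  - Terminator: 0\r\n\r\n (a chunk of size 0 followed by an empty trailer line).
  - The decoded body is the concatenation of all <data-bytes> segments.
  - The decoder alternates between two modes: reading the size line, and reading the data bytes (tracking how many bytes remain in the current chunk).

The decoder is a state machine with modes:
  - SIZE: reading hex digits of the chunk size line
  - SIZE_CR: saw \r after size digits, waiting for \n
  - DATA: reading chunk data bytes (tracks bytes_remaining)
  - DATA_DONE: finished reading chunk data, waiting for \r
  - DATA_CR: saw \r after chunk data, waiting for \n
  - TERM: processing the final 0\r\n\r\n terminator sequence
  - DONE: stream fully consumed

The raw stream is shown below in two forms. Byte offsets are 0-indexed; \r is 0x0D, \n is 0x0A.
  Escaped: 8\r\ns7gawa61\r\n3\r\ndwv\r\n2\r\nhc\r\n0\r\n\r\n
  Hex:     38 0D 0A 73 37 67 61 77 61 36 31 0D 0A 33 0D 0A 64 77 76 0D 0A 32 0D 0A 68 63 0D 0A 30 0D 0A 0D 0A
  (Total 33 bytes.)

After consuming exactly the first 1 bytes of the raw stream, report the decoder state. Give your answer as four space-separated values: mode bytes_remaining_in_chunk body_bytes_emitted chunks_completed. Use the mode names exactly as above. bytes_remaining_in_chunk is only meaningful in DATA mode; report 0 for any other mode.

Byte 0 = '8': mode=SIZE remaining=0 emitted=0 chunks_done=0

Answer: SIZE 0 0 0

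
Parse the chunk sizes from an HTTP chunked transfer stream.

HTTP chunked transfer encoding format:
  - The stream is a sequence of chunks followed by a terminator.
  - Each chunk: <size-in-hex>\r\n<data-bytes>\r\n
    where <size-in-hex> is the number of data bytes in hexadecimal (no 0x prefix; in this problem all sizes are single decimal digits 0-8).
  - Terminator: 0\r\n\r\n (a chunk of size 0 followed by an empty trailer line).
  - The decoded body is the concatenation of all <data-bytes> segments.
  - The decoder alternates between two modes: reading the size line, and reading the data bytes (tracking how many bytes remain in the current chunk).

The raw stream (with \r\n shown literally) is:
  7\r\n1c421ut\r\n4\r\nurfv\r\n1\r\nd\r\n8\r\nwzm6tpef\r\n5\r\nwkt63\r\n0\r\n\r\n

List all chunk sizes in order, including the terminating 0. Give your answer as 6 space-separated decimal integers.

Answer: 7 4 1 8 5 0

Derivation:
Chunk 1: stream[0..1]='7' size=0x7=7, data at stream[3..10]='1c421ut' -> body[0..7], body so far='1c421ut'
Chunk 2: stream[12..13]='4' size=0x4=4, data at stream[15..19]='urfv' -> body[7..11], body so far='1c421uturfv'
Chunk 3: stream[21..22]='1' size=0x1=1, data at stream[24..25]='d' -> body[11..12], body so far='1c421uturfvd'
Chunk 4: stream[27..28]='8' size=0x8=8, data at stream[30..38]='wzm6tpef' -> body[12..20], body so far='1c421uturfvdwzm6tpef'
Chunk 5: stream[40..41]='5' size=0x5=5, data at stream[43..48]='wkt63' -> body[20..25], body so far='1c421uturfvdwzm6tpefwkt63'
Chunk 6: stream[50..51]='0' size=0 (terminator). Final body='1c421uturfvdwzm6tpefwkt63' (25 bytes)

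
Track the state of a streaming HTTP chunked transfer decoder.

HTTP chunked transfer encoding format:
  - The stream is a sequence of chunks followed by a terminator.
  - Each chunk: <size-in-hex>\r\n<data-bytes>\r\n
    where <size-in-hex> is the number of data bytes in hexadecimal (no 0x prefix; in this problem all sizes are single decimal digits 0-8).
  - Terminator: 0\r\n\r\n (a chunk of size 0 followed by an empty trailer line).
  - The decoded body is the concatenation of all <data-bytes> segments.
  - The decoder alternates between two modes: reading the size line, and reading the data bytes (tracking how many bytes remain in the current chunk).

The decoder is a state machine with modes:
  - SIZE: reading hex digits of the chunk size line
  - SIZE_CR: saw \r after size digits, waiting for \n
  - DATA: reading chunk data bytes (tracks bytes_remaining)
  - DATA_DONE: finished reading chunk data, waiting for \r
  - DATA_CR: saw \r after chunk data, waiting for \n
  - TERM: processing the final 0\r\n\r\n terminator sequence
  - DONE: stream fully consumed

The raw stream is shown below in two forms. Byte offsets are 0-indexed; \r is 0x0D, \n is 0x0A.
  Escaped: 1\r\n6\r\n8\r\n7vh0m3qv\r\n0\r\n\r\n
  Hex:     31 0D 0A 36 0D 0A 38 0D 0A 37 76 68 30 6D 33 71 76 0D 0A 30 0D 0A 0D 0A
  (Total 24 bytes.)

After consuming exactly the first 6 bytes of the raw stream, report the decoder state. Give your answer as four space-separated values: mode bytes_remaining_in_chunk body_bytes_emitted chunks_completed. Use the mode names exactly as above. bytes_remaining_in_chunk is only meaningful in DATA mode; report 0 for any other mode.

Byte 0 = '1': mode=SIZE remaining=0 emitted=0 chunks_done=0
Byte 1 = 0x0D: mode=SIZE_CR remaining=0 emitted=0 chunks_done=0
Byte 2 = 0x0A: mode=DATA remaining=1 emitted=0 chunks_done=0
Byte 3 = '6': mode=DATA_DONE remaining=0 emitted=1 chunks_done=0
Byte 4 = 0x0D: mode=DATA_CR remaining=0 emitted=1 chunks_done=0
Byte 5 = 0x0A: mode=SIZE remaining=0 emitted=1 chunks_done=1

Answer: SIZE 0 1 1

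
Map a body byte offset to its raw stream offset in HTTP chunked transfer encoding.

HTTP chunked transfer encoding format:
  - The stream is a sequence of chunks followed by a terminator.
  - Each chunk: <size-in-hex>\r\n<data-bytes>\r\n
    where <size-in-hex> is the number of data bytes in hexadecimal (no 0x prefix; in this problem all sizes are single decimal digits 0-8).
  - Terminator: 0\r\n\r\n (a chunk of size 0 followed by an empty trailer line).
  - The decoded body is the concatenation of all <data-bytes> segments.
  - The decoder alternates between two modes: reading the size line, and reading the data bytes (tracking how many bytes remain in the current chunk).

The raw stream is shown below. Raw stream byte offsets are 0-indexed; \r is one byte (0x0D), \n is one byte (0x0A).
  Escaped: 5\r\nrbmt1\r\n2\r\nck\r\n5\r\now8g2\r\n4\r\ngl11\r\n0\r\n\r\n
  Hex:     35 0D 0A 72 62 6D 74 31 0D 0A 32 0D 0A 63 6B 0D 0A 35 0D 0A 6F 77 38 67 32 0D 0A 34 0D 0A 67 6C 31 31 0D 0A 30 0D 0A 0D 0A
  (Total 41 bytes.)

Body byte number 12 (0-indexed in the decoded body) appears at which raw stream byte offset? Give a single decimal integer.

Answer: 30

Derivation:
Chunk 1: stream[0..1]='5' size=0x5=5, data at stream[3..8]='rbmt1' -> body[0..5], body so far='rbmt1'
Chunk 2: stream[10..11]='2' size=0x2=2, data at stream[13..15]='ck' -> body[5..7], body so far='rbmt1ck'
Chunk 3: stream[17..18]='5' size=0x5=5, data at stream[20..25]='ow8g2' -> body[7..12], body so far='rbmt1ckow8g2'
Chunk 4: stream[27..28]='4' size=0x4=4, data at stream[30..34]='gl11' -> body[12..16], body so far='rbmt1ckow8g2gl11'
Chunk 5: stream[36..37]='0' size=0 (terminator). Final body='rbmt1ckow8g2gl11' (16 bytes)
Body byte 12 at stream offset 30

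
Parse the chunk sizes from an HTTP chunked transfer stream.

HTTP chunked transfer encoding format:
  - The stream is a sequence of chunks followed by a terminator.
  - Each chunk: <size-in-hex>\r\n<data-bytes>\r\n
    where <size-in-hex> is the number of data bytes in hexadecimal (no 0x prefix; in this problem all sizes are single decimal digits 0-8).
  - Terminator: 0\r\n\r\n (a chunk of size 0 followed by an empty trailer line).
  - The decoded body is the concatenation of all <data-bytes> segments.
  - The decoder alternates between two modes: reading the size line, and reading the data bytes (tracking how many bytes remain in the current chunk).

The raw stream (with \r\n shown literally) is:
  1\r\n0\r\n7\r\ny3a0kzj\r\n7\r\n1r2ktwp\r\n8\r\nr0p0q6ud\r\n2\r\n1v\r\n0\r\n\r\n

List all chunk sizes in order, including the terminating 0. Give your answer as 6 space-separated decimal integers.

Chunk 1: stream[0..1]='1' size=0x1=1, data at stream[3..4]='0' -> body[0..1], body so far='0'
Chunk 2: stream[6..7]='7' size=0x7=7, data at stream[9..16]='y3a0kzj' -> body[1..8], body so far='0y3a0kzj'
Chunk 3: stream[18..19]='7' size=0x7=7, data at stream[21..28]='1r2ktwp' -> body[8..15], body so far='0y3a0kzj1r2ktwp'
Chunk 4: stream[30..31]='8' size=0x8=8, data at stream[33..41]='r0p0q6ud' -> body[15..23], body so far='0y3a0kzj1r2ktwpr0p0q6ud'
Chunk 5: stream[43..44]='2' size=0x2=2, data at stream[46..48]='1v' -> body[23..25], body so far='0y3a0kzj1r2ktwpr0p0q6ud1v'
Chunk 6: stream[50..51]='0' size=0 (terminator). Final body='0y3a0kzj1r2ktwpr0p0q6ud1v' (25 bytes)

Answer: 1 7 7 8 2 0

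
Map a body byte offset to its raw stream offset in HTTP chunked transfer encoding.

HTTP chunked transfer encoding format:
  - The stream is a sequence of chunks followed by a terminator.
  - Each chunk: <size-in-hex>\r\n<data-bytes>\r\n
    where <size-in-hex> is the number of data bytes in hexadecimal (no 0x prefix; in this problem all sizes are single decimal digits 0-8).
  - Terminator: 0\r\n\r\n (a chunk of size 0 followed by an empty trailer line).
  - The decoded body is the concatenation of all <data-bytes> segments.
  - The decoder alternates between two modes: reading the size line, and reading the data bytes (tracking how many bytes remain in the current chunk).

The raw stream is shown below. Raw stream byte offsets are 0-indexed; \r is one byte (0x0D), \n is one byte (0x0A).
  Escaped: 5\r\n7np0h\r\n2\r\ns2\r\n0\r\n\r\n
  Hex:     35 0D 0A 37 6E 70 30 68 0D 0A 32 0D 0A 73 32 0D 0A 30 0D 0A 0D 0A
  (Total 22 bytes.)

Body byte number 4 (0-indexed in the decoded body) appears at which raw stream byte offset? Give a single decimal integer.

Answer: 7

Derivation:
Chunk 1: stream[0..1]='5' size=0x5=5, data at stream[3..8]='7np0h' -> body[0..5], body so far='7np0h'
Chunk 2: stream[10..11]='2' size=0x2=2, data at stream[13..15]='s2' -> body[5..7], body so far='7np0hs2'
Chunk 3: stream[17..18]='0' size=0 (terminator). Final body='7np0hs2' (7 bytes)
Body byte 4 at stream offset 7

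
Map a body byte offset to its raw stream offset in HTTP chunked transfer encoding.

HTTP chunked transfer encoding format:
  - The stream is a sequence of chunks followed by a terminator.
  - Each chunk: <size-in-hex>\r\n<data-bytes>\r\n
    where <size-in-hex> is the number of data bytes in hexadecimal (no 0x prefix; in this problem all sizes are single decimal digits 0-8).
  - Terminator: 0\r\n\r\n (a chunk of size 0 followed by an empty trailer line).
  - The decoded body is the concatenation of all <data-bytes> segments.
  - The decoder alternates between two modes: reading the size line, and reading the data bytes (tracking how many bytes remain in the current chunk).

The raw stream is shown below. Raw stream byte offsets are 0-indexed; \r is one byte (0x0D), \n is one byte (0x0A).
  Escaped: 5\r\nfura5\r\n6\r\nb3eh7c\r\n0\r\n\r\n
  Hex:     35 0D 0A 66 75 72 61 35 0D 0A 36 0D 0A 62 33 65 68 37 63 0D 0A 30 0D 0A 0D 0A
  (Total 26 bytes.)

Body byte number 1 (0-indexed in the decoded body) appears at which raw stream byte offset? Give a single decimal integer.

Chunk 1: stream[0..1]='5' size=0x5=5, data at stream[3..8]='fura5' -> body[0..5], body so far='fura5'
Chunk 2: stream[10..11]='6' size=0x6=6, data at stream[13..19]='b3eh7c' -> body[5..11], body so far='fura5b3eh7c'
Chunk 3: stream[21..22]='0' size=0 (terminator). Final body='fura5b3eh7c' (11 bytes)
Body byte 1 at stream offset 4

Answer: 4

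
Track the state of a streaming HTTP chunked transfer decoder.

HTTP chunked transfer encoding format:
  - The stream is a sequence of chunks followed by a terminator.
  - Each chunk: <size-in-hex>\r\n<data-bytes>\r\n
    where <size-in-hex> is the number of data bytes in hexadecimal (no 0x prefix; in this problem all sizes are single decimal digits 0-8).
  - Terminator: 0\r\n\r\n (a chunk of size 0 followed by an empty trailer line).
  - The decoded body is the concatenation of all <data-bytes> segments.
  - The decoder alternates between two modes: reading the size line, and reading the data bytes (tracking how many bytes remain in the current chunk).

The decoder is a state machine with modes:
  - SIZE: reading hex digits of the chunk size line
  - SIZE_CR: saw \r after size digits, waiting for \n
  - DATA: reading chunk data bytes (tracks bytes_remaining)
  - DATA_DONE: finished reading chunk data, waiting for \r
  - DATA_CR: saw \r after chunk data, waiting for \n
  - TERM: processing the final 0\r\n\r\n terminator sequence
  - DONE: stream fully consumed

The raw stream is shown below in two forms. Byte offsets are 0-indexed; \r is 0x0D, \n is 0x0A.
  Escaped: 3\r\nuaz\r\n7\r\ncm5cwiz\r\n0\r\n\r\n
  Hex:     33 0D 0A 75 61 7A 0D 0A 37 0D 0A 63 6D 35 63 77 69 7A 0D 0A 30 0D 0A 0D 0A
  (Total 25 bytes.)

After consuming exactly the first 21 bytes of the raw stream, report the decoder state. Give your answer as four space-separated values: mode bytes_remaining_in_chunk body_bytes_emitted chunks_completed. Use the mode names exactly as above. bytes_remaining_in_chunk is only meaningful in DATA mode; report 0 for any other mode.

Byte 0 = '3': mode=SIZE remaining=0 emitted=0 chunks_done=0
Byte 1 = 0x0D: mode=SIZE_CR remaining=0 emitted=0 chunks_done=0
Byte 2 = 0x0A: mode=DATA remaining=3 emitted=0 chunks_done=0
Byte 3 = 'u': mode=DATA remaining=2 emitted=1 chunks_done=0
Byte 4 = 'a': mode=DATA remaining=1 emitted=2 chunks_done=0
Byte 5 = 'z': mode=DATA_DONE remaining=0 emitted=3 chunks_done=0
Byte 6 = 0x0D: mode=DATA_CR remaining=0 emitted=3 chunks_done=0
Byte 7 = 0x0A: mode=SIZE remaining=0 emitted=3 chunks_done=1
Byte 8 = '7': mode=SIZE remaining=0 emitted=3 chunks_done=1
Byte 9 = 0x0D: mode=SIZE_CR remaining=0 emitted=3 chunks_done=1
Byte 10 = 0x0A: mode=DATA remaining=7 emitted=3 chunks_done=1
Byte 11 = 'c': mode=DATA remaining=6 emitted=4 chunks_done=1
Byte 12 = 'm': mode=DATA remaining=5 emitted=5 chunks_done=1
Byte 13 = '5': mode=DATA remaining=4 emitted=6 chunks_done=1
Byte 14 = 'c': mode=DATA remaining=3 emitted=7 chunks_done=1
Byte 15 = 'w': mode=DATA remaining=2 emitted=8 chunks_done=1
Byte 16 = 'i': mode=DATA remaining=1 emitted=9 chunks_done=1
Byte 17 = 'z': mode=DATA_DONE remaining=0 emitted=10 chunks_done=1
Byte 18 = 0x0D: mode=DATA_CR remaining=0 emitted=10 chunks_done=1
Byte 19 = 0x0A: mode=SIZE remaining=0 emitted=10 chunks_done=2
Byte 20 = '0': mode=SIZE remaining=0 emitted=10 chunks_done=2

Answer: SIZE 0 10 2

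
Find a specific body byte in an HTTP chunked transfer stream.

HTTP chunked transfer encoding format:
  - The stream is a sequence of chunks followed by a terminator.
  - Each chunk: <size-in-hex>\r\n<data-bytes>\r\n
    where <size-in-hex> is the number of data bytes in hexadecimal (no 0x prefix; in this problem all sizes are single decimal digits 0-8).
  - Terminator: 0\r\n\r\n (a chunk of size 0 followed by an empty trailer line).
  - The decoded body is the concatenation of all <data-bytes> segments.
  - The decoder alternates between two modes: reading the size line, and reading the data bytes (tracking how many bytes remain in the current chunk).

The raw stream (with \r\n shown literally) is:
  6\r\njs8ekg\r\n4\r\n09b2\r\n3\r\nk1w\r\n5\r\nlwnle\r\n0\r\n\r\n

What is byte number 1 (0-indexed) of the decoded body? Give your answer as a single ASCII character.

Chunk 1: stream[0..1]='6' size=0x6=6, data at stream[3..9]='js8ekg' -> body[0..6], body so far='js8ekg'
Chunk 2: stream[11..12]='4' size=0x4=4, data at stream[14..18]='09b2' -> body[6..10], body so far='js8ekg09b2'
Chunk 3: stream[20..21]='3' size=0x3=3, data at stream[23..26]='k1w' -> body[10..13], body so far='js8ekg09b2k1w'
Chunk 4: stream[28..29]='5' size=0x5=5, data at stream[31..36]='lwnle' -> body[13..18], body so far='js8ekg09b2k1wlwnle'
Chunk 5: stream[38..39]='0' size=0 (terminator). Final body='js8ekg09b2k1wlwnle' (18 bytes)
Body byte 1 = 's'

Answer: s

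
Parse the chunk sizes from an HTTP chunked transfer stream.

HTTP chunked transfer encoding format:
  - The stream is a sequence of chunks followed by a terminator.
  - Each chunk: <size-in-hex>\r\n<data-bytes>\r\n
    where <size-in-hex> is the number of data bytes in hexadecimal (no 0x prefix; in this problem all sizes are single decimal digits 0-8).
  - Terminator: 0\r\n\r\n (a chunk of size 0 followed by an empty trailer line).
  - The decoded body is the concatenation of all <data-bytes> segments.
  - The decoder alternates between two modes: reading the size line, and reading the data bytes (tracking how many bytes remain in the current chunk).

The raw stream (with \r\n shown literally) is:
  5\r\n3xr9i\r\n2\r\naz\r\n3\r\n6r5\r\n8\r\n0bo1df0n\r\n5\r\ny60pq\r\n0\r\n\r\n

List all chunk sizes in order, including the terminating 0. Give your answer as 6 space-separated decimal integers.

Answer: 5 2 3 8 5 0

Derivation:
Chunk 1: stream[0..1]='5' size=0x5=5, data at stream[3..8]='3xr9i' -> body[0..5], body so far='3xr9i'
Chunk 2: stream[10..11]='2' size=0x2=2, data at stream[13..15]='az' -> body[5..7], body so far='3xr9iaz'
Chunk 3: stream[17..18]='3' size=0x3=3, data at stream[20..23]='6r5' -> body[7..10], body so far='3xr9iaz6r5'
Chunk 4: stream[25..26]='8' size=0x8=8, data at stream[28..36]='0bo1df0n' -> body[10..18], body so far='3xr9iaz6r50bo1df0n'
Chunk 5: stream[38..39]='5' size=0x5=5, data at stream[41..46]='y60pq' -> body[18..23], body so far='3xr9iaz6r50bo1df0ny60pq'
Chunk 6: stream[48..49]='0' size=0 (terminator). Final body='3xr9iaz6r50bo1df0ny60pq' (23 bytes)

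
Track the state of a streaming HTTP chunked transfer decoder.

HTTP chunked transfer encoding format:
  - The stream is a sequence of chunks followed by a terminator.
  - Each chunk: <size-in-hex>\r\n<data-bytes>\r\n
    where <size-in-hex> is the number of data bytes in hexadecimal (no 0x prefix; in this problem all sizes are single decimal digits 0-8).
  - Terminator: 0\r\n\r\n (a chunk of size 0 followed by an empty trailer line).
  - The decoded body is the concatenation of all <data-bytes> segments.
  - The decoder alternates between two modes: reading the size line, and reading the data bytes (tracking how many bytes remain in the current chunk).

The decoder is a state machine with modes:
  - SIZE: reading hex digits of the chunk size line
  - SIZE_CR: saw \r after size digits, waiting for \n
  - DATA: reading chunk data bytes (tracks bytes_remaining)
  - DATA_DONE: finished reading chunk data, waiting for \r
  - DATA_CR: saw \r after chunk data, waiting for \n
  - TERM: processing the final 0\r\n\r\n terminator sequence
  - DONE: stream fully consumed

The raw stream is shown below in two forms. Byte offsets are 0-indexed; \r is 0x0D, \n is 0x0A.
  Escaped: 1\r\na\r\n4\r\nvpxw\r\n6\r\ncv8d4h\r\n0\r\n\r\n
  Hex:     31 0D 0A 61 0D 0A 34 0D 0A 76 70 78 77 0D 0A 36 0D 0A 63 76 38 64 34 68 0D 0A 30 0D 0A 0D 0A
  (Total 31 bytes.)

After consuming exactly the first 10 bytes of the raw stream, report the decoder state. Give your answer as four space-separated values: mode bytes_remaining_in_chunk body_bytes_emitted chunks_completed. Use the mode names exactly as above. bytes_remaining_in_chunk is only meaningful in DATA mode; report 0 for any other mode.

Answer: DATA 3 2 1

Derivation:
Byte 0 = '1': mode=SIZE remaining=0 emitted=0 chunks_done=0
Byte 1 = 0x0D: mode=SIZE_CR remaining=0 emitted=0 chunks_done=0
Byte 2 = 0x0A: mode=DATA remaining=1 emitted=0 chunks_done=0
Byte 3 = 'a': mode=DATA_DONE remaining=0 emitted=1 chunks_done=0
Byte 4 = 0x0D: mode=DATA_CR remaining=0 emitted=1 chunks_done=0
Byte 5 = 0x0A: mode=SIZE remaining=0 emitted=1 chunks_done=1
Byte 6 = '4': mode=SIZE remaining=0 emitted=1 chunks_done=1
Byte 7 = 0x0D: mode=SIZE_CR remaining=0 emitted=1 chunks_done=1
Byte 8 = 0x0A: mode=DATA remaining=4 emitted=1 chunks_done=1
Byte 9 = 'v': mode=DATA remaining=3 emitted=2 chunks_done=1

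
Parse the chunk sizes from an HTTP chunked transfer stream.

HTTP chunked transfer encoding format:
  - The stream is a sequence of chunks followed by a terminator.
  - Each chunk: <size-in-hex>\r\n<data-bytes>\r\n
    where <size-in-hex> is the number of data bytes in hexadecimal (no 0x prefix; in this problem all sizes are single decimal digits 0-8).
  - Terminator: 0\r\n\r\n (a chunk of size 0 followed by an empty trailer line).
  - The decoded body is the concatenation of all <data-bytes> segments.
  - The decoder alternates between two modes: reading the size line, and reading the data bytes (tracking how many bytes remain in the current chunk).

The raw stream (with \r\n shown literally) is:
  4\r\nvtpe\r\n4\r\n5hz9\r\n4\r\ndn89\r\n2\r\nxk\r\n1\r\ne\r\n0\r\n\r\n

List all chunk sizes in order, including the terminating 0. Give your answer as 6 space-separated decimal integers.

Chunk 1: stream[0..1]='4' size=0x4=4, data at stream[3..7]='vtpe' -> body[0..4], body so far='vtpe'
Chunk 2: stream[9..10]='4' size=0x4=4, data at stream[12..16]='5hz9' -> body[4..8], body so far='vtpe5hz9'
Chunk 3: stream[18..19]='4' size=0x4=4, data at stream[21..25]='dn89' -> body[8..12], body so far='vtpe5hz9dn89'
Chunk 4: stream[27..28]='2' size=0x2=2, data at stream[30..32]='xk' -> body[12..14], body so far='vtpe5hz9dn89xk'
Chunk 5: stream[34..35]='1' size=0x1=1, data at stream[37..38]='e' -> body[14..15], body so far='vtpe5hz9dn89xke'
Chunk 6: stream[40..41]='0' size=0 (terminator). Final body='vtpe5hz9dn89xke' (15 bytes)

Answer: 4 4 4 2 1 0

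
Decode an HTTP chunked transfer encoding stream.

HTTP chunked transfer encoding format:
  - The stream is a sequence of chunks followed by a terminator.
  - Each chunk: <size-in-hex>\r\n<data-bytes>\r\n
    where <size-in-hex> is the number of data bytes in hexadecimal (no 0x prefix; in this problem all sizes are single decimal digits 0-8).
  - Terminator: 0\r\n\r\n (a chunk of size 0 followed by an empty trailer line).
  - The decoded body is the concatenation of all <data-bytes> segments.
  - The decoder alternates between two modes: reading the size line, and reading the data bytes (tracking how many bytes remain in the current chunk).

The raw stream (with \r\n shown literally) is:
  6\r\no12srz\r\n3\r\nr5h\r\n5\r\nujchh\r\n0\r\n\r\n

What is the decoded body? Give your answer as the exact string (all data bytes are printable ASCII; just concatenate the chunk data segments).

Chunk 1: stream[0..1]='6' size=0x6=6, data at stream[3..9]='o12srz' -> body[0..6], body so far='o12srz'
Chunk 2: stream[11..12]='3' size=0x3=3, data at stream[14..17]='r5h' -> body[6..9], body so far='o12srzr5h'
Chunk 3: stream[19..20]='5' size=0x5=5, data at stream[22..27]='ujchh' -> body[9..14], body so far='o12srzr5hujchh'
Chunk 4: stream[29..30]='0' size=0 (terminator). Final body='o12srzr5hujchh' (14 bytes)

Answer: o12srzr5hujchh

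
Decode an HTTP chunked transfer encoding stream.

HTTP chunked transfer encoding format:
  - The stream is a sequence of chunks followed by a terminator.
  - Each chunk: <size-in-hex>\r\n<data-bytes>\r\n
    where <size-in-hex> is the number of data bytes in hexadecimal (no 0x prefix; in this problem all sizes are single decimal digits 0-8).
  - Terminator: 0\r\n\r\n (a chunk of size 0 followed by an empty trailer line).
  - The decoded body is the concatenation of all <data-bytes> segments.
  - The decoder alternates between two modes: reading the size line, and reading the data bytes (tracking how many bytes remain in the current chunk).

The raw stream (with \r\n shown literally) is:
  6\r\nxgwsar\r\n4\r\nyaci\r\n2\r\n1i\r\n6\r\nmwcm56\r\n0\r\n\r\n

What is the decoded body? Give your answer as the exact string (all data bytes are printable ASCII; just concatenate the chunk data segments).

Answer: xgwsaryaci1imwcm56

Derivation:
Chunk 1: stream[0..1]='6' size=0x6=6, data at stream[3..9]='xgwsar' -> body[0..6], body so far='xgwsar'
Chunk 2: stream[11..12]='4' size=0x4=4, data at stream[14..18]='yaci' -> body[6..10], body so far='xgwsaryaci'
Chunk 3: stream[20..21]='2' size=0x2=2, data at stream[23..25]='1i' -> body[10..12], body so far='xgwsaryaci1i'
Chunk 4: stream[27..28]='6' size=0x6=6, data at stream[30..36]='mwcm56' -> body[12..18], body so far='xgwsaryaci1imwcm56'
Chunk 5: stream[38..39]='0' size=0 (terminator). Final body='xgwsaryaci1imwcm56' (18 bytes)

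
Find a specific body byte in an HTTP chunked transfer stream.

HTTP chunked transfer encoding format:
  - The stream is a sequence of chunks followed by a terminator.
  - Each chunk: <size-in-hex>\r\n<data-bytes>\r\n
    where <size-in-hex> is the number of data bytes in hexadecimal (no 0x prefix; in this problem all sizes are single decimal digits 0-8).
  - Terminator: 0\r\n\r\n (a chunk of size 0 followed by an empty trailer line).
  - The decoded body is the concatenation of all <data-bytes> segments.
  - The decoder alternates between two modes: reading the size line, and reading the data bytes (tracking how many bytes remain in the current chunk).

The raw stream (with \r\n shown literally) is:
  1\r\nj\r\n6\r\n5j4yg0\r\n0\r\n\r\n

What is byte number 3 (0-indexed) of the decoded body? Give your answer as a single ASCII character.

Answer: 4

Derivation:
Chunk 1: stream[0..1]='1' size=0x1=1, data at stream[3..4]='j' -> body[0..1], body so far='j'
Chunk 2: stream[6..7]='6' size=0x6=6, data at stream[9..15]='5j4yg0' -> body[1..7], body so far='j5j4yg0'
Chunk 3: stream[17..18]='0' size=0 (terminator). Final body='j5j4yg0' (7 bytes)
Body byte 3 = '4'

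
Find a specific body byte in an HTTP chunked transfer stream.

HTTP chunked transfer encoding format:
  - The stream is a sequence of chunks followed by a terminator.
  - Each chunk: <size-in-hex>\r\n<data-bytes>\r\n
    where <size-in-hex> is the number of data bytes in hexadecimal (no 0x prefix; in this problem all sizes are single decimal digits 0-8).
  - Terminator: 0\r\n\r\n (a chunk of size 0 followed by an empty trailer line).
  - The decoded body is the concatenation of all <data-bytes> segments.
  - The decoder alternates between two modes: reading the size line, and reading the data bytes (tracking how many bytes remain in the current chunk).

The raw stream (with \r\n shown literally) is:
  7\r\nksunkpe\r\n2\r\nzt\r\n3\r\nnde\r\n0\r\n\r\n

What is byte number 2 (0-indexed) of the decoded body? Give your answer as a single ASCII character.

Answer: u

Derivation:
Chunk 1: stream[0..1]='7' size=0x7=7, data at stream[3..10]='ksunkpe' -> body[0..7], body so far='ksunkpe'
Chunk 2: stream[12..13]='2' size=0x2=2, data at stream[15..17]='zt' -> body[7..9], body so far='ksunkpezt'
Chunk 3: stream[19..20]='3' size=0x3=3, data at stream[22..25]='nde' -> body[9..12], body so far='ksunkpeztnde'
Chunk 4: stream[27..28]='0' size=0 (terminator). Final body='ksunkpeztnde' (12 bytes)
Body byte 2 = 'u'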